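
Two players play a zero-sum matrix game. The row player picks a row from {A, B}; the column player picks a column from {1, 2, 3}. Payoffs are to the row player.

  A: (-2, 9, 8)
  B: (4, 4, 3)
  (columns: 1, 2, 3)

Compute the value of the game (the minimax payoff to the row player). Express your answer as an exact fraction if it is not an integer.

Row minima: A → -2, B → 3; maximin = 3.
Column maxima: 1 → 4, 2 → 9, 3 → 8; minimax = 4.
3 ≠ 4, so there is no saddle point; optimal play is mixed.
2 is strictly dominated by 3 (it gives the row player strictly more in every row), so the column player never plays it.
On the remaining 2×2 (A, B vs 1, 3):
Let the row player play A with probability p. Expected payoff against 1: (-2)p + 4(1−p) = −6p + 4; against 3: 8p + 3(1−p) = 5p + 3.
Setting these equal: −6p + 4 = 5p + 3 ⇒ −11p = -1 ⇒ p = 1/11, and the value is (-6)·(1/11) + 4 = 38/11.
For the column player: with q = P(1), equating A's and B's payoffs gives −10q + 8 = q + 3 ⇒ q = 5/11.

38/11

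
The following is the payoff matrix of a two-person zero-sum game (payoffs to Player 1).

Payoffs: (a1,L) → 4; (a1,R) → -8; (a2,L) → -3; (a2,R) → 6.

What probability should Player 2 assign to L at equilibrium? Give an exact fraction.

2/3

Row minima: a1 → -8, a2 → -3; maximin = -3.
Column maxima: L → 4, R → 6; minimax = 4.
-3 ≠ 4, so there is no saddle point; optimal play is mixed.
Let Player 1 play a1 with probability p. Expected payoff against L: 4p + (-3)(1−p) = 7p − 3; against R: (-8)p + 6(1−p) = −14p + 6.
Setting these equal: 7p − 3 = −14p + 6 ⇒ 21p = 9 ⇒ p = 3/7, and the value is (7)·(3/7) − 3 = 0.
For Player 2: with q = P(L), equating a1's and a2's payoffs gives 12q − 8 = −9q + 6 ⇒ q = 2/3.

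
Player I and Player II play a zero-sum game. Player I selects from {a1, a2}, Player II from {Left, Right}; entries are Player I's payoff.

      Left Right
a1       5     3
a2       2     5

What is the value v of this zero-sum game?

19/5

Row minima: a1 → 3, a2 → 2; maximin = 3.
Column maxima: Left → 5, Right → 5; minimax = 5.
3 ≠ 5, so there is no saddle point; optimal play is mixed.
Let Player I play a1 with probability p. Expected payoff against Left: 5p + 2(1−p) = 3p + 2; against Right: 3p + 5(1−p) = −2p + 5.
Setting these equal: 3p + 2 = −2p + 5 ⇒ 5p = 3 ⇒ p = 3/5, and the value is (3)·(3/5) + 2 = 19/5.
For Player II: with q = P(Left), equating a1's and a2's payoffs gives 2q + 3 = −3q + 5 ⇒ q = 2/5.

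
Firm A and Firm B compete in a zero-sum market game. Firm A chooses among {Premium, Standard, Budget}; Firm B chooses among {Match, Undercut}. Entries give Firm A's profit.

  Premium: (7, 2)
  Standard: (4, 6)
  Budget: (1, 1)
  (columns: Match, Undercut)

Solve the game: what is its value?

Row minima: Premium → 2, Standard → 4, Budget → 1; maximin = 4.
Column maxima: Match → 7, Undercut → 6; minimax = 6.
4 ≠ 6, so there is no saddle point; optimal play is mixed.
Budget is strictly dominated by Premium, so Firm A never plays it.
On the remaining 2×2 (Premium, Standard vs Match, Undercut):
Let Firm A play Premium with probability p. Expected payoff against Match: 7p + 4(1−p) = 3p + 4; against Undercut: 2p + 6(1−p) = −4p + 6.
Setting these equal: 3p + 4 = −4p + 6 ⇒ 7p = 2 ⇒ p = 2/7, and the value is (3)·(2/7) + 4 = 34/7.
For Firm B: with q = P(Match), equating Premium's and Standard's payoffs gives 5q + 2 = −2q + 6 ⇒ q = 4/7.

34/7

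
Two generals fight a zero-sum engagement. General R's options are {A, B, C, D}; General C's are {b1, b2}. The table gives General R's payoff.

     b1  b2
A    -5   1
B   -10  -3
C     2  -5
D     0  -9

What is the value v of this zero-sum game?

Row minima: A → -5, B → -10, C → -5, D → -9; maximin = -5.
Column maxima: b1 → 2, b2 → 1; minimax = 1.
-5 ≠ 1, so there is no saddle point; optimal play is mixed.
B is strictly dominated by A, so General R never plays it.
D is strictly dominated by C, so General R never plays it.
On the remaining 2×2 (A, C vs b1, b2):
Let General R play A with probability p. Expected payoff against b1: (-5)p + 2(1−p) = −7p + 2; against b2: 1p + (-5)(1−p) = 6p − 5.
Setting these equal: −7p + 2 = 6p − 5 ⇒ −13p = -7 ⇒ p = 7/13, and the value is (-7)·(7/13) + 2 = -23/13.
For General C: with q = P(b1), equating A's and C's payoffs gives −6q + 1 = 7q − 5 ⇒ q = 6/13.

-23/13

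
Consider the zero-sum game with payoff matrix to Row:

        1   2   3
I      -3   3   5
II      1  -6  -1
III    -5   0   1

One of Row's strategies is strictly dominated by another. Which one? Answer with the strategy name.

III

I gives a strictly higher payoff than III against every column: -3 > -5, 3 > 0, 5 > 1.
So III is strictly dominated and Row never plays it.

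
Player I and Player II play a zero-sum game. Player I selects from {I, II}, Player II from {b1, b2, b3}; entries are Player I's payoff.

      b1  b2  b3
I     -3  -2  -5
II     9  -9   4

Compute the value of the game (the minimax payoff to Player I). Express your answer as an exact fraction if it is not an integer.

Row minima: I → -5, II → -9; maximin = -5.
Column maxima: b1 → 9, b2 → -2, b3 → 4; minimax = -2.
-5 ≠ -2, so there is no saddle point; optimal play is mixed.
b1 is strictly dominated by b3 (it gives Player I strictly more in every row), so Player II never plays it.
On the remaining 2×2 (I, II vs b2, b3):
Let Player I play I with probability p. Expected payoff against b2: (-2)p + (-9)(1−p) = 7p − 9; against b3: (-5)p + 4(1−p) = −9p + 4.
Setting these equal: 7p − 9 = −9p + 4 ⇒ 16p = 13 ⇒ p = 13/16, and the value is (7)·(13/16) − 9 = -53/16.
For Player II: with q = P(b2), equating I's and II's payoffs gives 3q − 5 = −13q + 4 ⇒ q = 9/16.

-53/16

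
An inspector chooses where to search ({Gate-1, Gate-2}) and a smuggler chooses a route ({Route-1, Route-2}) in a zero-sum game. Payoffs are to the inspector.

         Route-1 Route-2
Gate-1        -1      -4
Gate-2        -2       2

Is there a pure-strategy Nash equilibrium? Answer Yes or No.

No

Row minima: Gate-1 → -4, Gate-2 → -2; maximin = -2.
Column maxima: Route-1 → -1, Route-2 → 2; minimax = -1.
-2 ≠ -1, so no pure-strategy equilibrium exists.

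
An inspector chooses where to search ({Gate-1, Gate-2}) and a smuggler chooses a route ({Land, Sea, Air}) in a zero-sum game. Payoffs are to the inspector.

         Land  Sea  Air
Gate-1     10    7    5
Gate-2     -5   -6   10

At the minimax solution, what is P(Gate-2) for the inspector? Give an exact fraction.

Row minima: Gate-1 → 5, Gate-2 → -6; maximin = 5.
Column maxima: Land → 10, Sea → 7, Air → 10; minimax = 7.
5 ≠ 7, so there is no saddle point; optimal play is mixed.
Land is strictly dominated by Sea (it gives the inspector strictly more in every row), so the smuggler never plays it.
On the remaining 2×2 (Gate-1, Gate-2 vs Sea, Air):
Let the inspector play Gate-1 with probability p. Expected payoff against Sea: 7p + (-6)(1−p) = 13p − 6; against Air: 5p + 10(1−p) = −5p + 10.
Setting these equal: 13p − 6 = −5p + 10 ⇒ 18p = 16 ⇒ p = 8/9, and the value is (13)·(8/9) − 6 = 50/9.
For the smuggler: with q = P(Sea), equating Gate-1's and Gate-2's payoffs gives 2q + 5 = −16q + 10 ⇒ q = 5/18.

1/9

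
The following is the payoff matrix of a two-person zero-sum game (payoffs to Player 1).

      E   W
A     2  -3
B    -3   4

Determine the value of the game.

-1/12

Row minima: A → -3, B → -3; maximin = -3.
Column maxima: E → 2, W → 4; minimax = 2.
-3 ≠ 2, so there is no saddle point; optimal play is mixed.
Let Player 1 play A with probability p. Expected payoff against E: 2p + (-3)(1−p) = 5p − 3; against W: (-3)p + 4(1−p) = −7p + 4.
Setting these equal: 5p − 3 = −7p + 4 ⇒ 12p = 7 ⇒ p = 7/12, and the value is (5)·(7/12) − 3 = -1/12.
For Player 2: with q = P(E), equating A's and B's payoffs gives 5q − 3 = −7q + 4 ⇒ q = 7/12.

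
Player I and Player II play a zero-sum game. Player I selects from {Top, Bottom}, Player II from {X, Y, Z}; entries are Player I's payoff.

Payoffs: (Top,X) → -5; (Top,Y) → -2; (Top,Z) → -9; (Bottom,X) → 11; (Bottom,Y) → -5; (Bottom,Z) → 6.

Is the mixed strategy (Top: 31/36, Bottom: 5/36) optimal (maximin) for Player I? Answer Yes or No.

No

Against X this mix gives (31/36)·(-5) + (5/36)·11 = -25/9.
Against Y this mix gives (31/36)·(-2) + (5/36)·(-5) = -29/12.
Against Z this mix gives (31/36)·(-9) + (5/36)·6 = -83/12.
Player II will play Z, holding Player I to -83/12. Shifting weight toward the row that does better against Z would raise this floor (the equalizing mix achieves -19/6 against both Z and Y), so the proposed strategy is not optimal.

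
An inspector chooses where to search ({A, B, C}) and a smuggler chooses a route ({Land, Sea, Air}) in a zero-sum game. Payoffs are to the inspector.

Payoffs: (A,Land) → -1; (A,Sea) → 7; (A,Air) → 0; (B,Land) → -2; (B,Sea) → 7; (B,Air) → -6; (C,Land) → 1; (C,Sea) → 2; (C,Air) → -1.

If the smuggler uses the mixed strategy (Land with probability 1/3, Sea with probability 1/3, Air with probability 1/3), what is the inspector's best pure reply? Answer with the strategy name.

Expected payoff of A: (1/3)·(-1) + (1/3)·7 + (1/3)·0 = 2.
Expected payoff of B: (1/3)·(-2) + (1/3)·7 + (1/3)·(-6) = -1/3.
Expected payoff of C: (1/3)·1 + (1/3)·2 + (1/3)·(-1) = 2/3.
The largest is 2, so the inspector's best response is A.

A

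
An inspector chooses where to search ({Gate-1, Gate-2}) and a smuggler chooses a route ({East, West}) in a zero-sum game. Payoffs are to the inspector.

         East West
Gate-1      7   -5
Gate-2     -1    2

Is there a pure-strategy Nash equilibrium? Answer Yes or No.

Row minima: Gate-1 → -5, Gate-2 → -1; maximin = -1.
Column maxima: East → 7, West → 2; minimax = 2.
-1 ≠ 2, so no pure-strategy equilibrium exists.

No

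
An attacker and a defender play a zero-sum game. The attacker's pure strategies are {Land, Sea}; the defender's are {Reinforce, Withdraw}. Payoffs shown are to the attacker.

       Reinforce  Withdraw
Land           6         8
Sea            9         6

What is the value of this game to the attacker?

36/5

Row minima: Land → 6, Sea → 6; maximin = 6.
Column maxima: Reinforce → 9, Withdraw → 8; minimax = 8.
6 ≠ 8, so there is no saddle point; optimal play is mixed.
Let the attacker play Land with probability p. Expected payoff against Reinforce: 6p + 9(1−p) = −3p + 9; against Withdraw: 8p + 6(1−p) = 2p + 6.
Setting these equal: −3p + 9 = 2p + 6 ⇒ −5p = -3 ⇒ p = 3/5, and the value is (-3)·(3/5) + 9 = 36/5.
For the defender: with q = P(Reinforce), equating Land's and Sea's payoffs gives −2q + 8 = 3q + 6 ⇒ q = 2/5.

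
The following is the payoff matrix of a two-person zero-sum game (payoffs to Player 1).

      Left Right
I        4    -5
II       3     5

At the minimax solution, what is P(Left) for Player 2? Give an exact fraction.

Row minima: I → -5, II → 3; maximin = 3.
Column maxima: Left → 4, Right → 5; minimax = 4.
3 ≠ 4, so there is no saddle point; optimal play is mixed.
Let Player 1 play I with probability p. Expected payoff against Left: 4p + 3(1−p) = p + 3; against Right: (-5)p + 5(1−p) = −10p + 5.
Setting these equal: p + 3 = −10p + 5 ⇒ 11p = 2 ⇒ p = 2/11, and the value is (1)·(2/11) + 3 = 35/11.
For Player 2: with q = P(Left), equating I's and II's payoffs gives 9q − 5 = −2q + 5 ⇒ q = 10/11.

10/11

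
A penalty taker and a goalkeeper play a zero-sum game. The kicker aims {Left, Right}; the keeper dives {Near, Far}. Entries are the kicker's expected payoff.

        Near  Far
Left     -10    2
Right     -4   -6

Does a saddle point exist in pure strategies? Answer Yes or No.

Row minima: Left → -10, Right → -6; maximin = -6.
Column maxima: Near → -4, Far → 2; minimax = -4.
-6 ≠ -4, so no pure-strategy equilibrium exists.

No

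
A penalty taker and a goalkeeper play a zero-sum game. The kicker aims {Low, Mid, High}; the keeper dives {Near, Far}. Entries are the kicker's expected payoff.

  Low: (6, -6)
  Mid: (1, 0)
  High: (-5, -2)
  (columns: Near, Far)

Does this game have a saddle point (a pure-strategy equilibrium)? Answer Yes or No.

Row minima: Low → -6, Mid → 0, High → -5; maximin = 0.
Column maxima: Near → 6, Far → 0; minimax = 0.
maximin = minimax = 0, so a saddle point exists.

Yes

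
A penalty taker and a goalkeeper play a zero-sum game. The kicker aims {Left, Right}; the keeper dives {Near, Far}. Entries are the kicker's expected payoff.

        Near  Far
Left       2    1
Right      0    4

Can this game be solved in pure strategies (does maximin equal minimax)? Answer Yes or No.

No

Row minima: Left → 1, Right → 0; maximin = 1.
Column maxima: Near → 2, Far → 4; minimax = 2.
1 ≠ 2, so no pure-strategy equilibrium exists.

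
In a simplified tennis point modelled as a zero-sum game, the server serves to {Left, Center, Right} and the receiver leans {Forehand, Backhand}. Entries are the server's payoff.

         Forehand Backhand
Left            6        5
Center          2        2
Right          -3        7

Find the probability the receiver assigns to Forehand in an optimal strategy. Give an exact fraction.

2/11

Row minima: Left → 5, Center → 2, Right → -3; maximin = 5.
Column maxima: Forehand → 6, Backhand → 7; minimax = 6.
5 ≠ 6, so there is no saddle point; optimal play is mixed.
Center is strictly dominated by Left, so the server never plays it.
On the remaining 2×2 (Left, Right vs Forehand, Backhand):
Let the server play Left with probability p. Expected payoff against Forehand: 6p + (-3)(1−p) = 9p − 3; against Backhand: 5p + 7(1−p) = −2p + 7.
Setting these equal: 9p − 3 = −2p + 7 ⇒ 11p = 10 ⇒ p = 10/11, and the value is (9)·(10/11) − 3 = 57/11.
For the receiver: with q = P(Forehand), equating Left's and Right's payoffs gives q + 5 = −10q + 7 ⇒ q = 2/11.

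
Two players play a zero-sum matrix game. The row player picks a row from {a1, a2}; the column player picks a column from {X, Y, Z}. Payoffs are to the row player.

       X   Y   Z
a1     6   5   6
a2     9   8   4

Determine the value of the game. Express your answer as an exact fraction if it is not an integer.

28/5

Row minima: a1 → 5, a2 → 4; maximin = 5.
Column maxima: X → 9, Y → 8, Z → 6; minimax = 6.
5 ≠ 6, so there is no saddle point; optimal play is mixed.
X is strictly dominated by Y (it gives the row player strictly more in every row), so the column player never plays it.
On the remaining 2×2 (a1, a2 vs Y, Z):
Let the row player play a1 with probability p. Expected payoff against Y: 5p + 8(1−p) = −3p + 8; against Z: 6p + 4(1−p) = 2p + 4.
Setting these equal: −3p + 8 = 2p + 4 ⇒ −5p = -4 ⇒ p = 4/5, and the value is (-3)·(4/5) + 8 = 28/5.
For the column player: with q = P(Y), equating a1's and a2's payoffs gives −q + 6 = 4q + 4 ⇒ q = 2/5.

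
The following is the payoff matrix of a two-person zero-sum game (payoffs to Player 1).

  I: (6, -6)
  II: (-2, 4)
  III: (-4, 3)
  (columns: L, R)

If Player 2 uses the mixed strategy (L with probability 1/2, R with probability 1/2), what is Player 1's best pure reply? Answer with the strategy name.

II

Expected payoff of I: (1/2)·6 + (1/2)·(-6) = 0.
Expected payoff of II: (1/2)·(-2) + (1/2)·4 = 1.
Expected payoff of III: (1/2)·(-4) + (1/2)·3 = -1/2.
The largest is 1, so Player 1's best response is II.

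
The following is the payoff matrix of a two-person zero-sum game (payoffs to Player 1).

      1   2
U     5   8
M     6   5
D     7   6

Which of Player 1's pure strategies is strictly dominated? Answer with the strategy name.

D gives a strictly higher payoff than M against every column: 7 > 6, 6 > 5.
So M is strictly dominated and Player 1 never plays it.

M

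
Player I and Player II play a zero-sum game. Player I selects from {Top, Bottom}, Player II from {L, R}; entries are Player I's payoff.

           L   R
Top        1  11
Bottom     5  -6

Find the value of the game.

61/21

Row minima: Top → 1, Bottom → -6; maximin = 1.
Column maxima: L → 5, R → 11; minimax = 5.
1 ≠ 5, so there is no saddle point; optimal play is mixed.
Let Player I play Top with probability p. Expected payoff against L: 1p + 5(1−p) = −4p + 5; against R: 11p + (-6)(1−p) = 17p − 6.
Setting these equal: −4p + 5 = 17p − 6 ⇒ −21p = -11 ⇒ p = 11/21, and the value is (-4)·(11/21) + 5 = 61/21.
For Player II: with q = P(L), equating Top's and Bottom's payoffs gives −10q + 11 = 11q − 6 ⇒ q = 17/21.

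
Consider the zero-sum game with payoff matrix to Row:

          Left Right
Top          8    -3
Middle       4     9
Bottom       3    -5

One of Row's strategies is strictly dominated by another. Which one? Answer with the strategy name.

Top gives a strictly higher payoff than Bottom against every column: 8 > 3, -3 > -5.
So Bottom is strictly dominated and Row never plays it.

Bottom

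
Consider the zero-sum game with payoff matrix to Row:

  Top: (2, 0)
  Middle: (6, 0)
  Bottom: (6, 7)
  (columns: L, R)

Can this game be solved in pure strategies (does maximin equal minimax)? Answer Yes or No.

Row minima: Top → 0, Middle → 0, Bottom → 6; maximin = 6.
Column maxima: L → 6, R → 7; minimax = 6.
maximin = minimax = 6, so a saddle point exists.

Yes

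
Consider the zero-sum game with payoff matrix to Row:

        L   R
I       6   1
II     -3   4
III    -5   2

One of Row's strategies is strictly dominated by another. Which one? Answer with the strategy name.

III

II gives a strictly higher payoff than III against every column: -3 > -5, 4 > 2.
So III is strictly dominated and Row never plays it.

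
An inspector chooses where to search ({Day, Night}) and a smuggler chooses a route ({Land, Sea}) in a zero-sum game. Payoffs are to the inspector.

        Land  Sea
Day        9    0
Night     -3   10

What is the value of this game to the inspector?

Row minima: Day → 0, Night → -3; maximin = 0.
Column maxima: Land → 9, Sea → 10; minimax = 9.
0 ≠ 9, so there is no saddle point; optimal play is mixed.
Let the inspector play Day with probability p. Expected payoff against Land: 9p + (-3)(1−p) = 12p − 3; against Sea: 0p + 10(1−p) = −10p + 10.
Setting these equal: 12p − 3 = −10p + 10 ⇒ 22p = 13 ⇒ p = 13/22, and the value is (12)·(13/22) − 3 = 45/11.
For the smuggler: with q = P(Land), equating Day's and Night's payoffs gives 9q = −13q + 10 ⇒ q = 5/11.

45/11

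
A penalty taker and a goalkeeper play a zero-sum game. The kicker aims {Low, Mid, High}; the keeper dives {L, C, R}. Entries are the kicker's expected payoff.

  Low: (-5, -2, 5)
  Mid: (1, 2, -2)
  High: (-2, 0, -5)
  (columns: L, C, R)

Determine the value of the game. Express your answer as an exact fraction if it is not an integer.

Row minima: Low → -5, Mid → -2, High → -5; maximin = -2.
Column maxima: L → 1, C → 2, R → 5; minimax = 1.
-2 ≠ 1, so there is no saddle point; optimal play is mixed.
High is strictly dominated by Mid, so the kicker never plays it.
C is strictly dominated by L (it gives the kicker strictly more in every row), so the keeper never plays it.
On the remaining 2×2 (Low, Mid vs L, R):
Let the kicker play Low with probability p. Expected payoff against L: (-5)p + 1(1−p) = −6p + 1; against R: 5p + (-2)(1−p) = 7p − 2.
Setting these equal: −6p + 1 = 7p − 2 ⇒ −13p = -3 ⇒ p = 3/13, and the value is (-6)·(3/13) + 1 = -5/13.
For the keeper: with q = P(L), equating Low's and Mid's payoffs gives −10q + 5 = 3q − 2 ⇒ q = 7/13.

-5/13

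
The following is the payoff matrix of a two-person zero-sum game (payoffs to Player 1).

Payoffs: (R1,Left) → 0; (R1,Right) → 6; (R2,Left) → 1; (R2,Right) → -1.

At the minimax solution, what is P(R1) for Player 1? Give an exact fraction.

Row minima: R1 → 0, R2 → -1; maximin = 0.
Column maxima: Left → 1, Right → 6; minimax = 1.
0 ≠ 1, so there is no saddle point; optimal play is mixed.
Let Player 1 play R1 with probability p. Expected payoff against Left: 0p + 1(1−p) = −p + 1; against Right: 6p + (-1)(1−p) = 7p − 1.
Setting these equal: −p + 1 = 7p − 1 ⇒ −8p = -2 ⇒ p = 1/4, and the value is (-1)·(1/4) + 1 = 3/4.
For Player 2: with q = P(Left), equating R1's and R2's payoffs gives −6q + 6 = 2q − 1 ⇒ q = 7/8.

1/4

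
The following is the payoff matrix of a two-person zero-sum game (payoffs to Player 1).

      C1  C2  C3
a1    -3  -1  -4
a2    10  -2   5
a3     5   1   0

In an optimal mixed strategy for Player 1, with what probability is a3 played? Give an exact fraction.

Row minima: a1 → -4, a2 → -2, a3 → 0; maximin = 0.
Column maxima: C1 → 10, C2 → 1, C3 → 5; minimax = 1.
0 ≠ 1, so there is no saddle point; optimal play is mixed.
a1 is strictly dominated by a3, so Player 1 never plays it.
With a1 eliminated, C1 is strictly dominated by C2 (it gives Player 1 strictly more in every remaining row), so Player 2 never plays it.
On the remaining 2×2 (a2, a3 vs C2, C3):
Let Player 1 play a2 with probability p. Expected payoff against C2: (-2)p + 1(1−p) = −3p + 1; against C3: 5p + 0(1−p) = 5p.
Setting these equal: −3p + 1 = 5p ⇒ −8p = -1 ⇒ p = 1/8, and the value is (-3)·(1/8) + 1 = 5/8.
For Player 2: with q = P(C2), equating a2's and a3's payoffs gives −7q + 5 = q ⇒ q = 5/8.

7/8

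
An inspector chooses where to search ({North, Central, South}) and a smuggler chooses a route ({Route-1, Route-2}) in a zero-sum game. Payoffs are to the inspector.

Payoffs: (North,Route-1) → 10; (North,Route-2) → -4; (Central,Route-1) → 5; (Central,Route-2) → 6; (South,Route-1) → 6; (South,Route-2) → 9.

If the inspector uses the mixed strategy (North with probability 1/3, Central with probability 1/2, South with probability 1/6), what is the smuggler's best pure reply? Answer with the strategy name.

Route-2

If the smuggler plays Route-1, the inspector's expected payoff is (1/3)·10 + (1/2)·5 + (1/6)·6 = 41/6.
If the smuggler plays Route-2, the inspector's expected payoff is (1/3)·(-4) + (1/2)·6 + (1/6)·9 = 19/6.
The smuggler minimizes the inspector's payoff; the smallest is 19/6, so the best response is Route-2.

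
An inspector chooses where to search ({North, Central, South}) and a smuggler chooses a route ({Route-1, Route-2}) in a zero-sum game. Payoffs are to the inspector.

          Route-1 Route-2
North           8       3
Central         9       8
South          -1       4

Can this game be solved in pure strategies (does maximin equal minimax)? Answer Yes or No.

Yes

Row minima: North → 3, Central → 8, South → -1; maximin = 8.
Column maxima: Route-1 → 9, Route-2 → 8; minimax = 8.
maximin = minimax = 8, so a saddle point exists.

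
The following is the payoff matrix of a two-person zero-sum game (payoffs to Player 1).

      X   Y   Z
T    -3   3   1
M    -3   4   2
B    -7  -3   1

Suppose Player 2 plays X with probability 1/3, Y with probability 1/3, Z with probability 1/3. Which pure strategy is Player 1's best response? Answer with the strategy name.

M

Expected payoff of T: (1/3)·(-3) + (1/3)·3 + (1/3)·1 = 1/3.
Expected payoff of M: (1/3)·(-3) + (1/3)·4 + (1/3)·2 = 1.
Expected payoff of B: (1/3)·(-7) + (1/3)·(-3) + (1/3)·1 = -3.
The largest is 1, so Player 1's best response is M.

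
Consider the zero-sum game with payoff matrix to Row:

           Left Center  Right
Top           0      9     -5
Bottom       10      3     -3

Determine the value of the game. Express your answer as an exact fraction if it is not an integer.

Row minima: Top → -5, Bottom → -3; maximin = -3.
Column maxima: Left → 10, Center → 9, Right → -3; minimax = -3.
Since maximin = minimax = -3, there is a saddle point and the value is -3.

-3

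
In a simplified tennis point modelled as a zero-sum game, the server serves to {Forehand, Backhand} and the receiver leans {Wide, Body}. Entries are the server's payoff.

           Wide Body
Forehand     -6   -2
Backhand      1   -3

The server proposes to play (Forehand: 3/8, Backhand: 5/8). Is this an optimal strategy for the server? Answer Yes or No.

Against Wide this mix gives (3/8)·(-6) + (5/8)·1 = -13/8.
Against Body this mix gives (3/8)·(-2) + (5/8)·(-3) = -21/8.
The receiver will play Body, holding the server to -21/8. Shifting weight toward the row that does better against Body would raise this floor (the equalizing mix achieves -5/2 against both Body and Wide), so the proposed strategy is not optimal.

No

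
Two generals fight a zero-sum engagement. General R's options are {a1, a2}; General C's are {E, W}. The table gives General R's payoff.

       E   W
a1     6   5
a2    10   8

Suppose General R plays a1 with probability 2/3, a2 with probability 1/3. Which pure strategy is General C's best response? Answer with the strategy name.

If General C plays E, General R's expected payoff is (2/3)·6 + (1/3)·10 = 22/3.
If General C plays W, General R's expected payoff is (2/3)·5 + (1/3)·8 = 6.
General C minimizes General R's payoff; the smallest is 6, so the best response is W.

W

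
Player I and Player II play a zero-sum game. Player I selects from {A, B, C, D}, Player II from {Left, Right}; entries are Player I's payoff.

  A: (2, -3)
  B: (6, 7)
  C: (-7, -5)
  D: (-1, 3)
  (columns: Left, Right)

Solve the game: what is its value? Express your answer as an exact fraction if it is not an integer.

6

Row minima: A → -3, B → 6, C → -7, D → -1; maximin = 6.
Column maxima: Left → 6, Right → 7; minimax = 6.
Since maximin = minimax = 6, there is a saddle point and the value is 6.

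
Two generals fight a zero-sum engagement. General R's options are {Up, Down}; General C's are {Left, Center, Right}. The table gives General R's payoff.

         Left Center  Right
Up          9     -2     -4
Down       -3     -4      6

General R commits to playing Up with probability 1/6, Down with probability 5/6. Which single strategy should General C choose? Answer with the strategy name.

Center

If General C plays Left, General R's expected payoff is (1/6)·9 + (5/6)·(-3) = -1.
If General C plays Center, General R's expected payoff is (1/6)·(-2) + (5/6)·(-4) = -11/3.
If General C plays Right, General R's expected payoff is (1/6)·(-4) + (5/6)·6 = 13/3.
General C minimizes General R's payoff; the smallest is -11/3, so the best response is Center.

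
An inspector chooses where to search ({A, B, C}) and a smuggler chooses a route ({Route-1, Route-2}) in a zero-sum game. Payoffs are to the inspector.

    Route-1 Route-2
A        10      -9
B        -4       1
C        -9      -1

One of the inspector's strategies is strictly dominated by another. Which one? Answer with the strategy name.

B gives a strictly higher payoff than C against every column: -4 > -9, 1 > -1.
So C is strictly dominated and the inspector never plays it.

C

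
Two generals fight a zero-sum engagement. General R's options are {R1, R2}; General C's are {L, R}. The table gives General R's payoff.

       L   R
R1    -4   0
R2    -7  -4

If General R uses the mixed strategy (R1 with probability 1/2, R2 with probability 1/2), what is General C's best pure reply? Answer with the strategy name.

L

If General C plays L, General R's expected payoff is (1/2)·(-4) + (1/2)·(-7) = -11/2.
If General C plays R, General R's expected payoff is (1/2)·0 + (1/2)·(-4) = -2.
General C minimizes General R's payoff; the smallest is -11/2, so the best response is L.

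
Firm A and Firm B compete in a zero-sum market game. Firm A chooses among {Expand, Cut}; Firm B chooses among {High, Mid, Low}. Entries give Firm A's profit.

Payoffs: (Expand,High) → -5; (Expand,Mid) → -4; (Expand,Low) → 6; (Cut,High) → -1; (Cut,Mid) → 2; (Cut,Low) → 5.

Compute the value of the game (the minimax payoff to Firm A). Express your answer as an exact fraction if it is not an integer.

-1

Row minima: Expand → -5, Cut → -1; maximin = -1.
Column maxima: High → -1, Mid → 2, Low → 6; minimax = -1.
Since maximin = minimax = -1, there is a saddle point and the value is -1.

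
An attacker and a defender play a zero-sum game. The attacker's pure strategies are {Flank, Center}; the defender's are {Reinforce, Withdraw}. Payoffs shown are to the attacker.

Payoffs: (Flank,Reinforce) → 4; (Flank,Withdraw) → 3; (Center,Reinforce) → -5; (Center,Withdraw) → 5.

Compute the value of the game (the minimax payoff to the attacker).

Row minima: Flank → 3, Center → -5; maximin = 3.
Column maxima: Reinforce → 4, Withdraw → 5; minimax = 4.
3 ≠ 4, so there is no saddle point; optimal play is mixed.
Let the attacker play Flank with probability p. Expected payoff against Reinforce: 4p + (-5)(1−p) = 9p − 5; against Withdraw: 3p + 5(1−p) = −2p + 5.
Setting these equal: 9p − 5 = −2p + 5 ⇒ 11p = 10 ⇒ p = 10/11, and the value is (9)·(10/11) − 5 = 35/11.
For the defender: with q = P(Reinforce), equating Flank's and Center's payoffs gives q + 3 = −10q + 5 ⇒ q = 2/11.

35/11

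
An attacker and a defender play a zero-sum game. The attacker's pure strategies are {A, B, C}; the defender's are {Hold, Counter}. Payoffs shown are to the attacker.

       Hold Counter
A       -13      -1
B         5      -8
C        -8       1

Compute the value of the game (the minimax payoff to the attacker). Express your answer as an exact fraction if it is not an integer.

-59/22

Row minima: A → -13, B → -8, C → -8; maximin = -8.
Column maxima: Hold → 5, Counter → 1; minimax = 1.
-8 ≠ 1, so there is no saddle point; optimal play is mixed.
A is strictly dominated by C, so the attacker never plays it.
On the remaining 2×2 (B, C vs Hold, Counter):
Let the attacker play B with probability p. Expected payoff against Hold: 5p + (-8)(1−p) = 13p − 8; against Counter: (-8)p + 1(1−p) = −9p + 1.
Setting these equal: 13p − 8 = −9p + 1 ⇒ 22p = 9 ⇒ p = 9/22, and the value is (13)·(9/22) − 8 = -59/22.
For the defender: with q = P(Hold), equating B's and C's payoffs gives 13q − 8 = −9q + 1 ⇒ q = 9/22.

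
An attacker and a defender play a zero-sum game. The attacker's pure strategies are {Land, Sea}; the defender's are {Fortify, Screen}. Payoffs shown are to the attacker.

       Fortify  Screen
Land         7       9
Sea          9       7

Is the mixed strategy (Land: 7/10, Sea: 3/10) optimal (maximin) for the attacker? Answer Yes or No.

Against Fortify this mix gives (7/10)·7 + (3/10)·9 = 38/5.
Against Screen this mix gives (7/10)·9 + (3/10)·7 = 42/5.
The defender will play Fortify, holding the attacker to 38/5. Shifting weight toward the row that does better against Fortify would raise this floor (the equalizing mix achieves 8 against both Fortify and Screen), so the proposed strategy is not optimal.

No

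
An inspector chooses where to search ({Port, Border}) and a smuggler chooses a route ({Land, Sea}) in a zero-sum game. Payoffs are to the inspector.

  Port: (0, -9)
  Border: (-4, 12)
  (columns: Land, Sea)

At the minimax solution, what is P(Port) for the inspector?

16/25

Row minima: Port → -9, Border → -4; maximin = -4.
Column maxima: Land → 0, Sea → 12; minimax = 0.
-4 ≠ 0, so there is no saddle point; optimal play is mixed.
Let the inspector play Port with probability p. Expected payoff against Land: 0p + (-4)(1−p) = 4p − 4; against Sea: (-9)p + 12(1−p) = −21p + 12.
Setting these equal: 4p − 4 = −21p + 12 ⇒ 25p = 16 ⇒ p = 16/25, and the value is (4)·(16/25) − 4 = -36/25.
For the smuggler: with q = P(Land), equating Port's and Border's payoffs gives 9q − 9 = −16q + 12 ⇒ q = 21/25.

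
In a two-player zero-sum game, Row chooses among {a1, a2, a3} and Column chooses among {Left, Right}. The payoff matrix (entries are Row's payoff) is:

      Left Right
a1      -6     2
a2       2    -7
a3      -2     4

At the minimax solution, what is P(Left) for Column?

11/15

Row minima: a1 → -6, a2 → -7, a3 → -2; maximin = -2.
Column maxima: Left → 2, Right → 4; minimax = 2.
-2 ≠ 2, so there is no saddle point; optimal play is mixed.
a1 is strictly dominated by a3, so Row never plays it.
On the remaining 2×2 (a2, a3 vs Left, Right):
Let Row play a2 with probability p. Expected payoff against Left: 2p + (-2)(1−p) = 4p − 2; against Right: (-7)p + 4(1−p) = −11p + 4.
Setting these equal: 4p − 2 = −11p + 4 ⇒ 15p = 6 ⇒ p = 2/5, and the value is (4)·(2/5) − 2 = -2/5.
For Column: with q = P(Left), equating a2's and a3's payoffs gives 9q − 7 = −6q + 4 ⇒ q = 11/15.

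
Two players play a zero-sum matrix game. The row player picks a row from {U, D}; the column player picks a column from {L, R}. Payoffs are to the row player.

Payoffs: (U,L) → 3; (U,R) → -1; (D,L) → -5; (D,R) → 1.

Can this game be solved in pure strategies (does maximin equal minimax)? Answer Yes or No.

No

Row minima: U → -1, D → -5; maximin = -1.
Column maxima: L → 3, R → 1; minimax = 1.
-1 ≠ 1, so no pure-strategy equilibrium exists.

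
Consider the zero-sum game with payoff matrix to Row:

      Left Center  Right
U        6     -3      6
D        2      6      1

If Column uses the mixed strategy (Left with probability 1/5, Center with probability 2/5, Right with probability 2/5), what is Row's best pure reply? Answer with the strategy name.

D

Expected payoff of U: (1/5)·6 + (2/5)·(-3) + (2/5)·6 = 12/5.
Expected payoff of D: (1/5)·2 + (2/5)·6 + (2/5)·1 = 16/5.
The largest is 16/5, so Row's best response is D.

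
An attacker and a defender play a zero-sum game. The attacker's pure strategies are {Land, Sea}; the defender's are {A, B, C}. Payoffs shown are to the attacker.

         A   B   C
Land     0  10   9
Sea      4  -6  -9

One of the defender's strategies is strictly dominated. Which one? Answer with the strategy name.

B

C holds the attacker's payoff strictly below B in every row: 9 < 10, -9 < -6.
So B is strictly dominated for the defender.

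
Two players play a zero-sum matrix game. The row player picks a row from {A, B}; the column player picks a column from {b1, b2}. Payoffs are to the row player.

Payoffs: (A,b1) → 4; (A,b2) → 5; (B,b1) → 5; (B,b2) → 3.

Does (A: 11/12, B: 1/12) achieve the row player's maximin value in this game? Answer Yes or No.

Against b1 this mix gives (11/12)·4 + (1/12)·5 = 49/12.
Against b2 this mix gives (11/12)·5 + (1/12)·3 = 29/6.
The column player will play b1, holding the row player to 49/12. Shifting weight toward the row that does better against b1 would raise this floor (the equalizing mix achieves 13/3 against both b1 and b2), so the proposed strategy is not optimal.

No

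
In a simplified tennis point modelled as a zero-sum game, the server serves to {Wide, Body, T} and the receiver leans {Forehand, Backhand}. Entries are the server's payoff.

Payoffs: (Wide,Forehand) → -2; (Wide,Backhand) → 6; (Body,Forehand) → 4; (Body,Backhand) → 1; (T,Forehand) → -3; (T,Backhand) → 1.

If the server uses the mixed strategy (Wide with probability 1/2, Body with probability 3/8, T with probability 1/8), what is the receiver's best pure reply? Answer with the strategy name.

Forehand

If the receiver plays Forehand, the server's expected payoff is (1/2)·(-2) + (3/8)·4 + (1/8)·(-3) = 1/8.
If the receiver plays Backhand, the server's expected payoff is (1/2)·6 + (3/8)·1 + (1/8)·1 = 7/2.
The receiver minimizes the server's payoff; the smallest is 1/8, so the best response is Forehand.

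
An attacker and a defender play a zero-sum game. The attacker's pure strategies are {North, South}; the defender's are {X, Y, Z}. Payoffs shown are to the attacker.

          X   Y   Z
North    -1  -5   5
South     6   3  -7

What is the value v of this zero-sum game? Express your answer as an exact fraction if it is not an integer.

Row minima: North → -5, South → -7; maximin = -5.
Column maxima: X → 6, Y → 3, Z → 5; minimax = 3.
-5 ≠ 3, so there is no saddle point; optimal play is mixed.
X is strictly dominated by Y (it gives the attacker strictly more in every row), so the defender never plays it.
On the remaining 2×2 (North, South vs Y, Z):
Let the attacker play North with probability p. Expected payoff against Y: (-5)p + 3(1−p) = −8p + 3; against Z: 5p + (-7)(1−p) = 12p − 7.
Setting these equal: −8p + 3 = 12p − 7 ⇒ −20p = -10 ⇒ p = 1/2, and the value is (-8)·(1/2) + 3 = -1.
For the defender: with q = P(Y), equating North's and South's payoffs gives −10q + 5 = 10q − 7 ⇒ q = 3/5.

-1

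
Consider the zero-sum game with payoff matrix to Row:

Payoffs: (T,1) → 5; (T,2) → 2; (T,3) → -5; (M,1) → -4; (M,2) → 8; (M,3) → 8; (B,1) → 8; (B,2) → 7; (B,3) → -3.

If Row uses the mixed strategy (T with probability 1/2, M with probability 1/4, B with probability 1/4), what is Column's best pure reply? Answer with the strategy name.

3

If Column plays 1, Row's expected payoff is (1/2)·5 + (1/4)·(-4) + (1/4)·8 = 7/2.
If Column plays 2, Row's expected payoff is (1/2)·2 + (1/4)·8 + (1/4)·7 = 19/4.
If Column plays 3, Row's expected payoff is (1/2)·(-5) + (1/4)·8 + (1/4)·(-3) = -5/4.
Column minimizes Row's payoff; the smallest is -5/4, so the best response is 3.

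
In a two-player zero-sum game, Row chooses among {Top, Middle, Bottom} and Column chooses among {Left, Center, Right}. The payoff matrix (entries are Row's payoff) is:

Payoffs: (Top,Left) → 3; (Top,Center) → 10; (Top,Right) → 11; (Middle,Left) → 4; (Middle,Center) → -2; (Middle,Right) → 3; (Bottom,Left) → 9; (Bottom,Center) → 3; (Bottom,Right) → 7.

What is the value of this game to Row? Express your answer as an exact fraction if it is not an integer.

Row minima: Top → 3, Middle → -2, Bottom → 3; maximin = 3.
Column maxima: Left → 9, Center → 10, Right → 11; minimax = 9.
3 ≠ 9, so there is no saddle point; optimal play is mixed.
Middle is strictly dominated by Bottom, so Row never plays it.
Right is strictly dominated by Center (it gives Row strictly more in every row), so Column never plays it.
On the remaining 2×2 (Top, Bottom vs Left, Center):
Let Row play Top with probability p. Expected payoff against Left: 3p + 9(1−p) = −6p + 9; against Center: 10p + 3(1−p) = 7p + 3.
Setting these equal: −6p + 9 = 7p + 3 ⇒ −13p = -6 ⇒ p = 6/13, and the value is (-6)·(6/13) + 9 = 81/13.
For Column: with q = P(Left), equating Top's and Bottom's payoffs gives −7q + 10 = 6q + 3 ⇒ q = 7/13.

81/13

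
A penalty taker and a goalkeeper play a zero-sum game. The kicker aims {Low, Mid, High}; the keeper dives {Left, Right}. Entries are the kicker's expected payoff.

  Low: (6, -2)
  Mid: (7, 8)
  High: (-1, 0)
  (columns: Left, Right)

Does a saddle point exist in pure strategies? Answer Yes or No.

Yes

Row minima: Low → -2, Mid → 7, High → -1; maximin = 7.
Column maxima: Left → 7, Right → 8; minimax = 7.
maximin = minimax = 7, so a saddle point exists.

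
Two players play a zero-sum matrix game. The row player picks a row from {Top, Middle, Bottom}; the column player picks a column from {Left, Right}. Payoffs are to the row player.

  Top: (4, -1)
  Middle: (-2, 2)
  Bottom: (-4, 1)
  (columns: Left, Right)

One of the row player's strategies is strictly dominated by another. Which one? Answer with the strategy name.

Middle gives a strictly higher payoff than Bottom against every column: -2 > -4, 2 > 1.
So Bottom is strictly dominated and the row player never plays it.

Bottom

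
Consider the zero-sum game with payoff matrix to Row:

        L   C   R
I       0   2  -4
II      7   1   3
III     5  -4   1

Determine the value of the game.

5/4

Row minima: I → -4, II → 1, III → -4; maximin = 1.
Column maxima: L → 7, C → 2, R → 3; minimax = 2.
1 ≠ 2, so there is no saddle point; optimal play is mixed.
III is strictly dominated by II, so Row never plays it.
L is strictly dominated by R (it gives Row strictly more in every row), so Column never plays it.
On the remaining 2×2 (I, II vs C, R):
Let Row play I with probability p. Expected payoff against C: 2p + 1(1−p) = p + 1; against R: (-4)p + 3(1−p) = −7p + 3.
Setting these equal: p + 1 = −7p + 3 ⇒ 8p = 2 ⇒ p = 1/4, and the value is (1)·(1/4) + 1 = 5/4.
For Column: with q = P(C), equating I's and II's payoffs gives 6q − 4 = −2q + 3 ⇒ q = 7/8.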